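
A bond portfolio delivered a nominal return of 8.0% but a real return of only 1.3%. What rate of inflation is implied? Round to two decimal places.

From (1+r_nom) = (1+r_real)(1+π), we get 1+π = (1 + 8.0%)/(1 + 1.3%) = 1.080/1.013 ≈ 1.06614.
So π ≈ 6.6140%.

6.61%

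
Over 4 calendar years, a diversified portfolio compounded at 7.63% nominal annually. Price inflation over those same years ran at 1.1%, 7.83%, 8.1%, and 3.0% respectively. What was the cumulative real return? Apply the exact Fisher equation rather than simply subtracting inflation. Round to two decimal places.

Cumulative inflation factor: 1.011 × 1.0783 × 1.081 × 1.030 ≈ 1.21382.
Nominal growth factor: 1.34194. Real growth factor = 1.34194 / 1.21382 ≈ 1.10555.
Total real return ≈ 10.5553%.

10.56%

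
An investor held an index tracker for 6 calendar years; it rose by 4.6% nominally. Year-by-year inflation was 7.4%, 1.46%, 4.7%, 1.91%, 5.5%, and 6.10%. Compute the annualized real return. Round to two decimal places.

Cumulative inflation factor: 1.074 × 1.0146 × 1.047 × 1.0191 × 1.055 × 1.0610 ≈ 1.30146.
Nominal growth factor: 1.04600. Real growth factor = 1.04600 / 1.30146 ≈ 0.80371.
Annualized: 0.80371^(1/6) − 1 ≈ -0.03576.

-3.58%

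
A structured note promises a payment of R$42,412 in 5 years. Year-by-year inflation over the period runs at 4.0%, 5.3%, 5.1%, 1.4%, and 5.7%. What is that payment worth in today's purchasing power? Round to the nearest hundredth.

R$34,380.44

Price-level factor over 5 years: 1.040 × 1.053 × 1.051 × 1.014 × 1.057 ≈ 1.2336085445.
Purchasing power today: R$42,412 divided by that factor.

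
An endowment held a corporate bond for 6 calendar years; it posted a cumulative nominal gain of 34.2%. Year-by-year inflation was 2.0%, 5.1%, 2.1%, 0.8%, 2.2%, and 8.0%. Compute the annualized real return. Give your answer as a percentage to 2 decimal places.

Cumulative inflation factor: 1.020 × 1.051 × 1.021 × 1.008 × 1.022 × 1.080 ≈ 1.21777.
Nominal growth factor: 1.34200. Real growth factor = 1.34200 / 1.21777 ≈ 1.10202.
Annualized: 1.10202^(1/6) − 1 ≈ 0.01632.

1.63%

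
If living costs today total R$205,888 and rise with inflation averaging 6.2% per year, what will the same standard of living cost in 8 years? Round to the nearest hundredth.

R$333,140.30

Cumulative price-level factor: (1+6.2%)^8 ≈ 1.6180656338.
The nominal amount required is R$205,888 scaled up by that factor.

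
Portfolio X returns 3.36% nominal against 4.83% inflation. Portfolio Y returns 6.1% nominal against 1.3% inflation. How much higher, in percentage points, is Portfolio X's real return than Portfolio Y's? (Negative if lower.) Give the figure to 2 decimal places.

Portfolio X real return: 1.0336/1.0483 − 1 = -1.402%.
Portfolio Y real return: 1.061/1.013 − 1 = 4.738%.
Difference: -1.402 − 4.738 = -6.140 pp.

-6.14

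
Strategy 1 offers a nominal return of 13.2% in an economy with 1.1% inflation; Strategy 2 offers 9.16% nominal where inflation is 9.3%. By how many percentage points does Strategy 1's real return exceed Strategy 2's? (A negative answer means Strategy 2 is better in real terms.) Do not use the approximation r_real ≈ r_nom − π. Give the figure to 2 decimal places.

12.10

Strategy 1 real return: 1.132/1.011 − 1 = 11.968%.
Strategy 2 real return: 1.0916/1.093 − 1 = -0.128%.
Difference: 11.968 − (-0.128) = 12.096 pp.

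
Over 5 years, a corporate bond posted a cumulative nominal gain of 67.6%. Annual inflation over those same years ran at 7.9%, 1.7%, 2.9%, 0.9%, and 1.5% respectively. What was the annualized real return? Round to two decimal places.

7.70%

Cumulative inflation factor: 1.079 × 1.017 × 1.029 × 1.009 × 1.015 ≈ 1.15642.
Nominal growth factor: 1.67600. Real growth factor = 1.67600 / 1.15642 ≈ 1.44930.
Annualized: 1.44930^(1/5) − 1 ≈ 0.07704.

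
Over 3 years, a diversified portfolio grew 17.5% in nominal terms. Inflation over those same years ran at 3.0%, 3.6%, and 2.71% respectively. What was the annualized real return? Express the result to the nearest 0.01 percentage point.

Cumulative inflation factor: 1.030 × 1.036 × 1.0271 ≈ 1.09600.
Nominal growth factor: 1.17500. Real growth factor = 1.17500 / 1.09600 ≈ 1.07208.
Annualized: 1.07208^(1/3) − 1 ≈ 0.02347.

2.35%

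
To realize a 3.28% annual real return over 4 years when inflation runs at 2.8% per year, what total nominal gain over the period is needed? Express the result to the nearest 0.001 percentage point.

27.068%

Required annual nominal rate: (1+3.28%)(1+2.8%) − 1 = 6.17184%.
Cumulative over 4 years: (1 + 0.0617184)^4 − 1 ≈ 0.27068.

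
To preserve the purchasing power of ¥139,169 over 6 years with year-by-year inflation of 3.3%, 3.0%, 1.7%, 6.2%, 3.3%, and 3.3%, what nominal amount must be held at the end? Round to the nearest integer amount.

¥170,658

Cumulative price-level factor: 1.033 × 1.030 × 1.017 × 1.062 × 1.033 × 1.033 ≈ 1.2262630972.
The nominal amount required is ¥139,169 scaled up by that factor.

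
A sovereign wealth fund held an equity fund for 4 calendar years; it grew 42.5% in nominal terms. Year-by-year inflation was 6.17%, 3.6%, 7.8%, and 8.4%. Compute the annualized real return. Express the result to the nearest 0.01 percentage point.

Cumulative inflation factor: 1.0617 × 1.036 × 1.078 × 1.084 ≈ 1.28532.
Nominal growth factor: 1.42500. Real growth factor = 1.42500 / 1.28532 ≈ 1.10868.
Annualized: 1.10868^(1/4) − 1 ≈ 0.02613.

2.61%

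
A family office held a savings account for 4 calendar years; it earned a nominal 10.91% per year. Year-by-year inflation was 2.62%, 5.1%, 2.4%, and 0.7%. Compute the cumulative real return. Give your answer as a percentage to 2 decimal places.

36.06%

Cumulative inflation factor: 1.0262 × 1.051 × 1.024 × 1.007 ≈ 1.11215.
Nominal growth factor: 1.51315. Real growth factor = 1.51315 / 1.11215 ≈ 1.36056.
Total real return ≈ 36.0563%.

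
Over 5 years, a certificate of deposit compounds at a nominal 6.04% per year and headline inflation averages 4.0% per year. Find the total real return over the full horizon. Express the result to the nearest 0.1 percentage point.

10.2%

The annual real rate is (1+6.04%)/(1+4.0%) − 1 = 1.9615%.
Compounded over 5 years: (1 + 0.019615)^5 − 1 ≈ 0.10200.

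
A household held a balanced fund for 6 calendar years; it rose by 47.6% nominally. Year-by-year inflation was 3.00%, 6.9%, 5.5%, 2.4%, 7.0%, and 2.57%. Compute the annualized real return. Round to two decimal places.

2.07%

Cumulative inflation factor: 1.0300 × 1.069 × 1.055 × 1.024 × 1.070 × 1.0257 ≈ 1.30548.
Nominal growth factor: 1.47600. Real growth factor = 1.47600 / 1.30548 ≈ 1.13062.
Annualized: 1.13062^(1/6) − 1 ≈ 0.02067.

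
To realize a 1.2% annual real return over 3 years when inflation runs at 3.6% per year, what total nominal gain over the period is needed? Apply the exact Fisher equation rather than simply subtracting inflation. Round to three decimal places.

15.245%

Required annual nominal rate: (1+1.2%)(1+3.6%) − 1 = 4.8432%.
Cumulative over 3 years: (1 + 0.048432)^3 − 1 ≈ 0.15245.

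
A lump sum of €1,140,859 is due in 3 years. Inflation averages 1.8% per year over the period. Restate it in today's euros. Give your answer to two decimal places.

€1,081,405.66

Price-level factor over 3 years: (1 + 1.8%)^3 = 1.054977832.
Purchasing power today: €1,140,859 divided by that factor.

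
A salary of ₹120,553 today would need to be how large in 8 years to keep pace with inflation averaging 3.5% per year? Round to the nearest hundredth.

₹158,745.28

Cumulative price-level factor: (1+3.5%)^8 ≈ 1.3168090370.
Multiplying ₹120,553 by the price-level factor gives the future nominal sum.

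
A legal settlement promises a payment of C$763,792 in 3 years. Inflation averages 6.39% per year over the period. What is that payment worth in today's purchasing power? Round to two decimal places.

Price-level factor over 3 years: (1 + 6.39%)^3 ≈ 1.2042105471.
Purchasing power today: C$763,792 divided by that factor.

C$634,267.82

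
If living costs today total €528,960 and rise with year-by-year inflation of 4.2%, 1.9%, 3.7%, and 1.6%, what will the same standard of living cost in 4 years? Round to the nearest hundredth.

€591,748.55

Cumulative price-level factor: 1.042 × 1.019 × 1.037 × 1.016 ≈ 1.1187018784.
Multiplying €528,960 by the price-level factor gives the future nominal sum.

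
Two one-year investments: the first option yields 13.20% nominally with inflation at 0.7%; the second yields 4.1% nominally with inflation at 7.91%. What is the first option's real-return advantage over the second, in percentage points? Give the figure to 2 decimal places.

15.94

The first option real return: 1.1320/1.007 − 1 = 12.413%.
The second real return: 1.041/1.0791 − 1 = -3.531%.
Difference: 12.413 − (-3.531) = 15.944 pp.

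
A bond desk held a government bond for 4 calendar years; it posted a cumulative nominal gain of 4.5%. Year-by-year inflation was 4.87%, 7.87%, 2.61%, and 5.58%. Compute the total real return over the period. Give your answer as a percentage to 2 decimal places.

Cumulative inflation factor: 1.0487 × 1.0787 × 1.0261 × 1.0558 ≈ 1.22553.
Nominal growth factor: 1.04500. Real growth factor = 1.04500 / 1.22553 ≈ 0.85269.
Total real return ≈ -14.7306%.

-14.73%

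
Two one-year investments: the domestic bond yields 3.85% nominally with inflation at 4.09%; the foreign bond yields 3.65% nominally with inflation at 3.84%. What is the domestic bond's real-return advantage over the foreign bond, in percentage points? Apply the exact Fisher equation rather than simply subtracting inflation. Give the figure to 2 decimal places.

The domestic bond real return: 1.0385/1.0409 − 1 = -0.231%.
The foreign bond real return: 1.0365/1.0384 − 1 = -0.183%.
Difference: -0.231 − (-0.183) = -0.048 pp.

-0.05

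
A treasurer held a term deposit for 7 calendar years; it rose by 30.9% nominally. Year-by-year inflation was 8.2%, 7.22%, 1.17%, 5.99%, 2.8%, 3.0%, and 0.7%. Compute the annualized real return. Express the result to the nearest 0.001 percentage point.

-0.189%

Cumulative inflation factor: 1.082 × 1.0722 × 1.0117 × 1.0599 × 1.028 × 1.030 × 1.007 ≈ 1.32642.
Nominal growth factor: 1.30900. Real growth factor = 1.30900 / 1.32642 ≈ 0.98687.
Annualized: 0.98687^(1/7) − 1 ≈ -0.00189.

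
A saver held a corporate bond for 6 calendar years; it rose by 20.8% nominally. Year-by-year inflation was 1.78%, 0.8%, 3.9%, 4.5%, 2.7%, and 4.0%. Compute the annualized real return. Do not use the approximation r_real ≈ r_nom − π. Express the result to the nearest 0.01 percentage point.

Cumulative inflation factor: 1.0178 × 1.008 × 1.039 × 1.045 × 1.027 × 1.040 ≈ 1.18976.
Nominal growth factor: 1.20800. Real growth factor = 1.20800 / 1.18976 ≈ 1.01533.
Annualized: 1.01533^(1/6) − 1 ≈ 0.00254.

0.25%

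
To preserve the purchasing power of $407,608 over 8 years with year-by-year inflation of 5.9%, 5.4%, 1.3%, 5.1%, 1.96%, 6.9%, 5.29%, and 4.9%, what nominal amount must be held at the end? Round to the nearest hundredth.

Cumulative price-level factor: 1.059 × 1.054 × 1.013 × 1.051 × 1.0196 × 1.069 × 1.0529 × 1.049 ≈ 1.4306021660.
The nominal amount required is $407,608 scaled up by that factor.

$583,124.89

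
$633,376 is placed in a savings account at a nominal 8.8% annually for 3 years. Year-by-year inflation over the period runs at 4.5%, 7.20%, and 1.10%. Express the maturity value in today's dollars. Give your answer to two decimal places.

$720,254.63

Nominal value at maturity: $633,376 × (1 + 8.8%)^3 ≈ $815,733.48.
Price-level factor over 3 years: 1.045 × 1.0720 × 1.0110 = 1.13256264.
Dividing the nominal maturity value by the price-level factor gives the value in today's money.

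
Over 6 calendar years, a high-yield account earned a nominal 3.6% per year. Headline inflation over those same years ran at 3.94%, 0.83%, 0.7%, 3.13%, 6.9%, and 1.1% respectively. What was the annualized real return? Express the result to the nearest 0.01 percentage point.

0.83%

Cumulative inflation factor: 1.0394 × 1.0083 × 1.007 × 1.0313 × 1.069 × 1.011 ≈ 1.17629.
Nominal growth factor: 1.23640. Real growth factor = 1.23640 / 1.17629 ≈ 1.05110.
Annualized: 1.05110^(1/6) − 1 ≈ 0.00834.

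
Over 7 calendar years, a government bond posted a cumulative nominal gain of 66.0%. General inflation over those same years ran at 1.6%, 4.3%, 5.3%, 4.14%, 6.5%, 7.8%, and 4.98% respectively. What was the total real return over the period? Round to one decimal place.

18.5%

Cumulative inflation factor: 1.016 × 1.043 × 1.053 × 1.0414 × 1.065 × 1.078 × 1.0498 ≈ 1.40055.
Nominal growth factor: 1.66000. Real growth factor = 1.66000 / 1.40055 ≈ 1.18525.
Total real return ≈ 18.5248%.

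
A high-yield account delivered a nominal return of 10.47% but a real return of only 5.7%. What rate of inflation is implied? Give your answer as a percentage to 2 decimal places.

4.51%

From (1+r_nom) = (1+r_real)(1+π), we get 1+π = (1 + 10.47%)/(1 + 5.7%) = 1.1047/1.057 ≈ 1.04513.
So π ≈ 4.5128%.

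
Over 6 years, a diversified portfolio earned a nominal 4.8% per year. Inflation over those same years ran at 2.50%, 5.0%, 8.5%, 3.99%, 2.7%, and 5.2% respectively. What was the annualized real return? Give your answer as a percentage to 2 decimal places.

0.16%

Cumulative inflation factor: 1.0250 × 1.050 × 1.085 × 1.0399 × 1.027 × 1.052 ≈ 1.31196.
Nominal growth factor: 1.32485. Real growth factor = 1.32485 / 1.31196 ≈ 1.00983.
Annualized: 1.00983^(1/6) − 1 ≈ 0.00163.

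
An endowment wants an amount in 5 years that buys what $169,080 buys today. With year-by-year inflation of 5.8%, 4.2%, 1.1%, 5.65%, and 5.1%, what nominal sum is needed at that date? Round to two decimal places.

Cumulative price-level factor: 1.058 × 1.042 × 1.011 × 1.0565 × 1.051 ≈ 1.2375899093.
Multiplying $169,080 by the price-level factor gives the future nominal sum.

$209,251.70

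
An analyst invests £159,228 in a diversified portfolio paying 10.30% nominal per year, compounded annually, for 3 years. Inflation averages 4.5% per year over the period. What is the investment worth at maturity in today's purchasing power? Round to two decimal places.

Nominal value at maturity: £159,228 × (1 + 10.30%)^3 ≈ £213,671.19.
Price-level factor over 3 years: (1 + 4.5%)^3 = 1.141166125.
The maturity value deflated by that factor is the answer in today's purchasing power.

£187,239.34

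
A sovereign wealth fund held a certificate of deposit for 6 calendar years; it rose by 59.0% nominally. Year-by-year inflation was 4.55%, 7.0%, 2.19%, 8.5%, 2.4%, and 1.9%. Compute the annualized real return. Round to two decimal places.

3.49%

Cumulative inflation factor: 1.0455 × 1.070 × 1.0219 × 1.085 × 1.024 × 1.019 ≈ 1.29426.
Nominal growth factor: 1.59000. Real growth factor = 1.59000 / 1.29426 ≈ 1.22851.
Annualized: 1.22851^(1/6) − 1 ≈ 0.03489.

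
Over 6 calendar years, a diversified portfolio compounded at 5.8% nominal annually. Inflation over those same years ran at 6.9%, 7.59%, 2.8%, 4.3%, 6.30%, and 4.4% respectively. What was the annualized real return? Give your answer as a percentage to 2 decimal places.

Cumulative inflation factor: 1.069 × 1.0759 × 1.028 × 1.043 × 1.0630 × 1.044 ≈ 1.36855.
Nominal growth factor: 1.40254. Real growth factor = 1.40254 / 1.36855 ≈ 1.02483.
Annualized: 1.02483^(1/6) − 1 ≈ 0.00410.

0.41%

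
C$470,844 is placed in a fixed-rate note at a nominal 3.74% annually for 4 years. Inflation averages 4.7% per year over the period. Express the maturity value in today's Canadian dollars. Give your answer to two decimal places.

C$453,811.28

Nominal value at maturity: C$470,844 × (1 + 3.74%)^4 ≈ C$545,333.30.
Price-level factor over 4 years: (1 + 4.7%)^4 ≈ 1.2016741717.
The maturity value deflated by that factor is the answer in today's purchasing power.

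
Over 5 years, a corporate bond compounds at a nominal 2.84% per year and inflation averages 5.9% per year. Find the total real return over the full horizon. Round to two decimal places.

-13.64%

The annual real rate is (1+2.84%)/(1+5.9%) − 1 = -2.8895%.
Compounded over 5 years: (1 + -0.028895)^5 − 1 ≈ -0.13636.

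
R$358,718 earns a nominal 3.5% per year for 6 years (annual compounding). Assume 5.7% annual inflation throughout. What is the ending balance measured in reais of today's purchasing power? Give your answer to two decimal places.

R$316,187.97

Nominal value at maturity: R$358,718 × (1 + 3.5%)^6 ≈ R$440,956.01.
Price-level factor over 6 years: (1 + 5.7%)^6 ≈ 1.3946008445.
Dividing the nominal maturity value by the price-level factor gives the value in today's money.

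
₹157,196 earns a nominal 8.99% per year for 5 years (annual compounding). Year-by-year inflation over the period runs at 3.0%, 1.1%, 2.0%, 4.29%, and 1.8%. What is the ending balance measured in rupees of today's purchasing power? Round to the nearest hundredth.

₹214,385.67

Nominal value at maturity: ₹157,196 × (1 + 8.99%)^5 ≈ ₹241,754.60.
Price-level factor over 5 years: 1.030 × 1.011 × 1.020 × 1.0429 × 1.018 ≈ 1.1276621343.
The maturity value deflated by that factor is the answer in today's purchasing power.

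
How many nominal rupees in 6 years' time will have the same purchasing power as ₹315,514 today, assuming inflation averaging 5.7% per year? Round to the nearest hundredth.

Cumulative price-level factor: (1+5.7%)^6 ≈ 1.3946008445.
Multiplying ₹315,514 by the price-level factor gives the future nominal sum.

₹440,016.09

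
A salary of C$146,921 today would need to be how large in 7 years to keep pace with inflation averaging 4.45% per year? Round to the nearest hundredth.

Cumulative price-level factor: (1+4.45%)^7 ≈ 1.3563104573.
Multiplying C$146,921 by the price-level factor gives the future nominal sum.

C$199,270.49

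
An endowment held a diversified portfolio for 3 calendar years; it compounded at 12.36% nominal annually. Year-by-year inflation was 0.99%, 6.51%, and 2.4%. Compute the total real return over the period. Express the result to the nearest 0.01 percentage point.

28.79%

Cumulative inflation factor: 1.0099 × 1.0651 × 1.024 ≈ 1.10146.
Nominal growth factor: 1.41852. Real growth factor = 1.41852 / 1.10146 ≈ 1.28785.
Total real return ≈ 28.7854%.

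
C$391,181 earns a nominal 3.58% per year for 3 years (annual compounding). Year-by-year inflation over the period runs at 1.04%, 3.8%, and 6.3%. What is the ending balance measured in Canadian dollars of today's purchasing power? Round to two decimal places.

C$389,925.39

Nominal value at maturity: C$391,181 × (1 + 3.58%)^3 ≈ C$434,715.85.
Price-level factor over 3 years: 1.0104 × 1.038 × 1.063 = 1.1148692976.
The maturity value deflated by that factor is the answer in today's purchasing power.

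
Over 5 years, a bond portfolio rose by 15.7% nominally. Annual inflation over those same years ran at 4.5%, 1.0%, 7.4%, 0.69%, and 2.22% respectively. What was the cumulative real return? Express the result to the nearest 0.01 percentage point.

Cumulative inflation factor: 1.045 × 1.010 × 1.074 × 1.0069 × 1.0222 ≈ 1.16671.
Nominal growth factor: 1.15700. Real growth factor = 1.15700 / 1.16671 ≈ 0.99167.
Total real return ≈ -0.8325%.

-0.83%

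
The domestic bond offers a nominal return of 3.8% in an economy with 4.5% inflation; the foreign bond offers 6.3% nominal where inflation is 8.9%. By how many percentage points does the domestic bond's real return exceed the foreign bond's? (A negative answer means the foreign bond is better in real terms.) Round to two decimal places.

1.72

The domestic bond real return: 1.038/1.045 − 1 = -0.670%.
The foreign bond real return: 1.063/1.089 − 1 = -2.388%.
Difference: -0.670 − (-2.388) = 1.718 pp.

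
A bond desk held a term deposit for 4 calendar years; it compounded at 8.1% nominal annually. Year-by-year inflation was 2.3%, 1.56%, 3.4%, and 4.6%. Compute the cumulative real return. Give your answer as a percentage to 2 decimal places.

21.52%

Cumulative inflation factor: 1.023 × 1.0156 × 1.034 × 1.046 ≈ 1.12370.
Nominal growth factor: 1.36553. Real growth factor = 1.36553 / 1.12370 ≈ 1.21521.
Total real return ≈ 21.5212%.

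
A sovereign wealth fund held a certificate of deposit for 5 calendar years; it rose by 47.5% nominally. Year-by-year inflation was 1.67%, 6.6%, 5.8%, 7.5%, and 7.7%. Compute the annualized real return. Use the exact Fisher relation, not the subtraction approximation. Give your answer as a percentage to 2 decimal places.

2.13%

Cumulative inflation factor: 1.0167 × 1.066 × 1.058 × 1.075 × 1.077 ≈ 1.32758.
Nominal growth factor: 1.47500. Real growth factor = 1.47500 / 1.32758 ≈ 1.11105.
Annualized: 1.11105^(1/5) − 1 ≈ 0.02128.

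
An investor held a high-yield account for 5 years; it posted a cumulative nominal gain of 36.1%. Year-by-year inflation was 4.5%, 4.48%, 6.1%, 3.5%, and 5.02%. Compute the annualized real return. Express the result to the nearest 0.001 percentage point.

Cumulative inflation factor: 1.045 × 1.0448 × 1.061 × 1.035 × 1.0502 ≈ 1.25915.
Nominal growth factor: 1.36100. Real growth factor = 1.36100 / 1.25915 ≈ 1.08089.
Annualized: 1.08089^(1/5) − 1 ≈ 0.01568.

1.568%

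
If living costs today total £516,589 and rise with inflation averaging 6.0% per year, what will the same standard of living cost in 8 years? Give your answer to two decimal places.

Cumulative price-level factor: (1+6.0%)^8 ≈ 1.5938480745.
The nominal amount required is £516,589 scaled up by that factor.

£823,364.38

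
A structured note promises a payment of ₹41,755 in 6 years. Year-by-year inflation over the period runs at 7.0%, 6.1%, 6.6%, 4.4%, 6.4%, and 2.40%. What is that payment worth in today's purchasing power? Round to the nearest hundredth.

Price-level factor over 6 years: 1.070 × 1.061 × 1.066 × 1.044 × 1.064 × 1.0240 ≈ 1.3765704721.
Purchasing power today: ₹41,755 divided by that factor.

₹30,332.63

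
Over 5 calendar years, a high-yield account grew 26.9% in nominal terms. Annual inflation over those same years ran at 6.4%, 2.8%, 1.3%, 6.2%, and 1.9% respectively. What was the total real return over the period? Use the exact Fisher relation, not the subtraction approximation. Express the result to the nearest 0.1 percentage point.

Cumulative inflation factor: 1.064 × 1.028 × 1.013 × 1.062 × 1.019 ≈ 1.19907.
Nominal growth factor: 1.26900. Real growth factor = 1.26900 / 1.19907 ≈ 1.05832.
Total real return ≈ 5.8324%.

5.8%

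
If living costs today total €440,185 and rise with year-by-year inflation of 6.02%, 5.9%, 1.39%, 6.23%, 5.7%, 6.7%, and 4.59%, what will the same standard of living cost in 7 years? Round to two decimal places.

Cumulative price-level factor: 1.0602 × 1.059 × 1.0139 × 1.0623 × 1.057 × 1.067 × 1.0459 ≈ 1.4264469812.
Multiplying €440,185 by the price-level factor gives the future nominal sum.

€627,900.56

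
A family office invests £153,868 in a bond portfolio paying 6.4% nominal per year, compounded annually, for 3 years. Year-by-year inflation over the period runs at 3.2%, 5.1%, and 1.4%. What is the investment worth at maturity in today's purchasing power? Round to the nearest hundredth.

£168,520.53

Nominal value at maturity: £153,868 × (1 + 6.4%)^3 ≈ £185,341.72.
Price-level factor over 3 years: 1.032 × 1.051 × 1.014 = 1.099816848.
The maturity value deflated by that factor is the answer in today's purchasing power.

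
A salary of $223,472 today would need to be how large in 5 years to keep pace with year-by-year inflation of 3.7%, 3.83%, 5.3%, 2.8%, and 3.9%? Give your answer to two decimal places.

$270,621.17

Cumulative price-level factor: 1.037 × 1.0383 × 1.053 × 1.028 × 1.039 ≈ 1.2109846656.
The nominal amount required is $223,472 scaled up by that factor.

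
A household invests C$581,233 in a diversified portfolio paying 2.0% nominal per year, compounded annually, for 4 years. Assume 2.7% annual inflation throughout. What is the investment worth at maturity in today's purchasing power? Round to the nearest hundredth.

Nominal value at maturity: C$581,233 × (1 + 2.0%)^4 ≈ C$629,145.29.
Price-level factor over 4 years: (1 + 2.7%)^4 ≈ 1.1124532634.
The maturity value deflated by that factor is the answer in today's purchasing power.

C$565,547.62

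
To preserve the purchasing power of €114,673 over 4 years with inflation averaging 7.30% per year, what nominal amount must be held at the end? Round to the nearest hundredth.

Cumulative price-level factor: (1+7.30%)^4 ≈ 1.3255584662.
Multiplying €114,673 by the price-level factor gives the future nominal sum.

€152,005.77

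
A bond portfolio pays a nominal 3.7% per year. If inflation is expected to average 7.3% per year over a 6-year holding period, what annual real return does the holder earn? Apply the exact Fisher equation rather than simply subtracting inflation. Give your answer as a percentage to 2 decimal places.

With constant rates the annual real return is the same each year: (1+3.7%)/(1+7.3%) − 1 = -0.03355.

-3.36%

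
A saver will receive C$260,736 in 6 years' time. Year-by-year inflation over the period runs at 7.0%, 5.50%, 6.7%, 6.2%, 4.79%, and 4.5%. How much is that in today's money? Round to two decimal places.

C$186,139.99

Price-level factor over 6 years: 1.070 × 1.0550 × 1.067 × 1.062 × 1.0479 × 1.045 ≈ 1.4007521712.
Purchasing power today: C$260,736 divided by that factor.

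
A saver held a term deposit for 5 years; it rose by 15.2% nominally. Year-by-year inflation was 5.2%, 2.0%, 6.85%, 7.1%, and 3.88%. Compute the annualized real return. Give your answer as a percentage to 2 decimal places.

Cumulative inflation factor: 1.052 × 1.020 × 1.0685 × 1.071 × 1.0388 ≈ 1.27559.
Nominal growth factor: 1.15200. Real growth factor = 1.15200 / 1.27559 ≈ 0.90311.
Annualized: 0.90311^(1/5) − 1 ≈ -0.02018.

-2.02%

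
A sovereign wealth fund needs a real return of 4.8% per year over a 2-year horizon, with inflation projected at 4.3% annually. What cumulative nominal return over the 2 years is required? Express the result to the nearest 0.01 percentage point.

Required annual nominal rate: (1+4.8%)(1+4.3%) − 1 = 9.3064%.
Cumulative over 2 years: (1 + 0.093064)^2 − 1 ≈ 0.19479.

19.48%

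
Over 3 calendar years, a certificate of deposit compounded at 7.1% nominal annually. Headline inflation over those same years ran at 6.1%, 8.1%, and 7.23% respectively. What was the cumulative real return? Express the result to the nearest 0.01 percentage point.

-0.11%

Cumulative inflation factor: 1.061 × 1.081 × 1.0723 ≈ 1.22986.
Nominal growth factor: 1.22848. Real growth factor = 1.22848 / 1.22986 ≈ 0.99887.
Total real return ≈ -0.1125%.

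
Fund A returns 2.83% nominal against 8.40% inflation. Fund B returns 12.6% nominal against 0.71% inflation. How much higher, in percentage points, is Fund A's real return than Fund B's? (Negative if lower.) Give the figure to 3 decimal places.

-16.945

Fund A real return: 1.0283/1.0840 − 1 = -5.1384%.
Fund B real return: 1.126/1.0071 − 1 = 11.8062%.
Difference: -5.1384 − 11.8062 = -16.9446 pp.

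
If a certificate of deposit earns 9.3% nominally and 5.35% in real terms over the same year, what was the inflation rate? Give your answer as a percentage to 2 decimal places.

3.75%

From (1+r_nom) = (1+r_real)(1+π), we get 1+π = (1 + 9.3%)/(1 + 5.35%) = 1.093/1.0535 ≈ 1.03749.
So π ≈ 3.7494%.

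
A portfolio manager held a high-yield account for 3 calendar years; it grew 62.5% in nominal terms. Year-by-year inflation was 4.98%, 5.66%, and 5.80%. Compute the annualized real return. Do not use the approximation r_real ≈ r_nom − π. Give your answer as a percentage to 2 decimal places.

11.46%

Cumulative inflation factor: 1.0498 × 1.0566 × 1.0580 ≈ 1.17355.
Nominal growth factor: 1.62500. Real growth factor = 1.62500 / 1.17355 ≈ 1.38468.
Annualized: 1.38468^(1/3) − 1 ≈ 0.11459.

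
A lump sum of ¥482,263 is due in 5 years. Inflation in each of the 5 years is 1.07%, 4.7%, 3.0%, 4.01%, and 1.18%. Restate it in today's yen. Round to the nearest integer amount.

¥420,444

Price-level factor over 5 years: 1.0107 × 1.047 × 1.030 × 1.0401 × 1.0118 ≈ 1.1470330815.
Purchasing power today: ¥482,263 divided by that factor.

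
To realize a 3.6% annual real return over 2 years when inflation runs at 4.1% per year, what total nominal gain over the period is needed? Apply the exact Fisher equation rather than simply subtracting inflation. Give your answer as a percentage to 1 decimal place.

16.3%

Required annual nominal rate: (1+3.6%)(1+4.1%) − 1 = 7.8476%.
Cumulative over 2 years: (1 + 0.078476)^2 − 1 ≈ 0.16311.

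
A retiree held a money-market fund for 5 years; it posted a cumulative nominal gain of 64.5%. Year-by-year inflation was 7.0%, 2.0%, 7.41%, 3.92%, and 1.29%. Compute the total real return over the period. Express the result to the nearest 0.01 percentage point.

33.31%

Cumulative inflation factor: 1.070 × 1.020 × 1.0741 × 1.0392 × 1.0129 ≈ 1.23394.
Nominal growth factor: 1.64500. Real growth factor = 1.64500 / 1.23394 ≈ 1.33313.
Total real return ≈ 33.3127%.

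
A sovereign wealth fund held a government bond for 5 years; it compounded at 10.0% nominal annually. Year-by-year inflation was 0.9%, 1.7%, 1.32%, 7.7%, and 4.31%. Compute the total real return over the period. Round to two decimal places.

Cumulative inflation factor: 1.009 × 1.017 × 1.0132 × 1.077 × 1.0431 ≈ 1.16802.
Nominal growth factor: 1.61051. Real growth factor = 1.61051 / 1.16802 ≈ 1.37884.
Total real return ≈ 37.8842%.

37.88%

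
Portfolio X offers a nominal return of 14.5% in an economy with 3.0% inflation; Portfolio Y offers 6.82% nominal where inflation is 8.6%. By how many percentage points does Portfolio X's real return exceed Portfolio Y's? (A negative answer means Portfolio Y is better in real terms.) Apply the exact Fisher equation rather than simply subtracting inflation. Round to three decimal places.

12.804

Portfolio X real return: 1.145/1.030 − 1 = 11.1650%.
Portfolio Y real return: 1.0682/1.086 − 1 = -1.6390%.
Difference: 11.1650 − (-1.6390) = 12.8040 pp.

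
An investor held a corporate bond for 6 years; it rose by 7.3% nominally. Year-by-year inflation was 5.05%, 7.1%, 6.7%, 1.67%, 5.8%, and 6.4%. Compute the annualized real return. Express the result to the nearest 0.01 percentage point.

-4.04%

Cumulative inflation factor: 1.0505 × 1.071 × 1.067 × 1.0167 × 1.058 × 1.064 ≈ 1.37395.
Nominal growth factor: 1.07300. Real growth factor = 1.07300 / 1.37395 ≈ 0.78096.
Annualized: 0.78096^(1/6) − 1 ≈ -0.04037.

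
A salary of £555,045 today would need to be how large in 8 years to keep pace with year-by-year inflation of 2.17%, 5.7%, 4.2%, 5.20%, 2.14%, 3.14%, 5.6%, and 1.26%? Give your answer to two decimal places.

Cumulative price-level factor: 1.0217 × 1.057 × 1.042 × 1.0520 × 1.0214 × 1.0314 × 1.056 × 1.0126 ≈ 1.3335418862.
Multiplying £555,045 by the price-level factor gives the future nominal sum.

£740,175.76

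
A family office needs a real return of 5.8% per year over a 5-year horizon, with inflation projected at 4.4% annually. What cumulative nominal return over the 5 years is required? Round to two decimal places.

64.41%

Required annual nominal rate: (1+5.8%)(1+4.4%) − 1 = 10.4552%.
Cumulative over 5 years: (1 + 0.104552)^5 − 1 ≈ 0.64411.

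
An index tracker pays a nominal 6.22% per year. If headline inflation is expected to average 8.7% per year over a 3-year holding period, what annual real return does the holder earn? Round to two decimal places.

With constant rates the annual real return is the same each year: (1+6.22%)/(1+8.7%) − 1 = -0.02282.

-2.28%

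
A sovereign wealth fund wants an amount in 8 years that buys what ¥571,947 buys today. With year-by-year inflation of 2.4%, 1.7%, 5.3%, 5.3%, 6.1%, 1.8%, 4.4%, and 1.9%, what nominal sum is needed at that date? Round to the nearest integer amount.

¥758,877

Cumulative price-level factor: 1.024 × 1.017 × 1.053 × 1.053 × 1.061 × 1.018 × 1.044 × 1.019 ≈ 1.3268306539.
The nominal amount required is ¥571,947 scaled up by that factor.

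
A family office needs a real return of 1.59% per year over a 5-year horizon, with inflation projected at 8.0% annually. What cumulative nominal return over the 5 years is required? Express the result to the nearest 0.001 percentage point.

Required annual nominal rate: (1+1.59%)(1+8.0%) − 1 = 9.7172%.
Cumulative over 5 years: (1 + 0.097172)^5 − 1 ≈ 0.58991.

58.991%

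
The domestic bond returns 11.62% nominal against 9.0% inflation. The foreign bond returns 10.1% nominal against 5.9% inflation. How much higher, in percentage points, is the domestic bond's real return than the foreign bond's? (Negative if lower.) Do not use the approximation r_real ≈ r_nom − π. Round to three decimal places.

The domestic bond real return: 1.1162/1.090 − 1 = 2.4037%.
The foreign bond real return: 1.101/1.059 − 1 = 3.9660%.
Difference: 2.4037 − 3.9660 = -1.5623 pp.

-1.562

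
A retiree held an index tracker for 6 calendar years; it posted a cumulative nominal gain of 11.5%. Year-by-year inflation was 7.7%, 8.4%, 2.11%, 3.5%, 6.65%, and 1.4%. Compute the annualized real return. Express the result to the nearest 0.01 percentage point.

Cumulative inflation factor: 1.077 × 1.084 × 1.0211 × 1.035 × 1.0665 × 1.014 ≈ 1.33430.
Nominal growth factor: 1.11500. Real growth factor = 1.11500 / 1.33430 ≈ 0.83565.
Annualized: 0.83565^(1/6) − 1 ≈ -0.02948.

-2.95%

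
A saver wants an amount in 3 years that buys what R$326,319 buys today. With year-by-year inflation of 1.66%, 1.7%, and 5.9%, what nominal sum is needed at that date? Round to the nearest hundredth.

R$357,280.55

Cumulative price-level factor: 1.0166 × 1.017 × 1.059 = 1.0948812498.
The nominal amount required is R$326,319 scaled up by that factor.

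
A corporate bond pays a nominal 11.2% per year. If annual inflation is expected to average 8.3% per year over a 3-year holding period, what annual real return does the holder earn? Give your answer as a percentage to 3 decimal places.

2.678%

With constant rates the annual real return is the same each year: (1+11.2%)/(1+8.3%) − 1 = 0.02678.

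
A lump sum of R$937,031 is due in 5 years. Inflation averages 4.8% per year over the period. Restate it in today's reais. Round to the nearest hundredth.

Price-level factor over 5 years: (1 + 4.8%)^5 ≈ 1.2641727169.
Purchasing power today: R$937,031 divided by that factor.

R$741,220.71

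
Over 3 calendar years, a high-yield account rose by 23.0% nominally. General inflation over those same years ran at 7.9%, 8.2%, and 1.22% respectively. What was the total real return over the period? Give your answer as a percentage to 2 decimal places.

Cumulative inflation factor: 1.079 × 1.082 × 1.0122 ≈ 1.18172.
Nominal growth factor: 1.23000. Real growth factor = 1.23000 / 1.18172 ≈ 1.04085.
Total real return ≈ 4.0855%.

4.09%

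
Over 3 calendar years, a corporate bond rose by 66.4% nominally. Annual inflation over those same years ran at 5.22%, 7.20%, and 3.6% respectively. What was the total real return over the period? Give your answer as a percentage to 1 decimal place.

42.4%

Cumulative inflation factor: 1.0522 × 1.0720 × 1.036 ≈ 1.16856.
Nominal growth factor: 1.66400. Real growth factor = 1.66400 / 1.16856 ≈ 1.42397.
Total real return ≈ 42.3969%.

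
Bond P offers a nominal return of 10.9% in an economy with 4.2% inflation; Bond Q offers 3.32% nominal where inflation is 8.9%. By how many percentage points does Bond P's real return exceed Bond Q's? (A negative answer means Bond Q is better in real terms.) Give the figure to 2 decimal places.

11.55

Bond P real return: 1.109/1.042 − 1 = 6.430%.
Bond Q real return: 1.0332/1.089 − 1 = -5.124%.
Difference: 6.430 − (-5.124) = 11.554 pp.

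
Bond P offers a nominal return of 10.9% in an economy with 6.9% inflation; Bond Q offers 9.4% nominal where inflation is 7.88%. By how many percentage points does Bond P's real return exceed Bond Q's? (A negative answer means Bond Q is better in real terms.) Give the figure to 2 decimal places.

Bond P real return: 1.109/1.069 − 1 = 3.742%.
Bond Q real return: 1.094/1.0788 − 1 = 1.409%.
Difference: 3.742 − 1.409 = 2.333 pp.

2.33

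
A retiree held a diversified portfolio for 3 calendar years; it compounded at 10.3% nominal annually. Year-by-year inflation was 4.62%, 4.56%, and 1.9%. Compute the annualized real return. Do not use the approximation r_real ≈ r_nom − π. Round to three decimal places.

6.379%

Cumulative inflation factor: 1.0462 × 1.0456 × 1.019 ≈ 1.11469.
Nominal growth factor: 1.34192. Real growth factor = 1.34192 / 1.11469 ≈ 1.20385.
Annualized: 1.20385^(1/3) − 1 ≈ 0.06379.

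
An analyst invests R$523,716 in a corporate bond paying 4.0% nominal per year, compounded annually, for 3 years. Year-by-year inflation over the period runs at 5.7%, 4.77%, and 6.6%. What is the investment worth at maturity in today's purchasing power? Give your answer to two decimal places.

R$499,030.08

Nominal value at maturity: R$523,716 × (1 + 4.0%)^3 ≈ R$589,109.27.
Price-level factor over 3 years: 1.057 × 1.0477 × 1.066 = 1.1805085474.
The maturity value deflated by that factor is the answer in today's purchasing power.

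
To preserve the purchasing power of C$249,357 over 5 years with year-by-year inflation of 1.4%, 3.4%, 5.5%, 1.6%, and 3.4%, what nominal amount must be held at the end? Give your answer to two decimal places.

C$289,765.56

Cumulative price-level factor: 1.014 × 1.034 × 1.055 × 1.016 × 1.034 ≈ 1.1620510303.
The nominal amount required is C$249,357 scaled up by that factor.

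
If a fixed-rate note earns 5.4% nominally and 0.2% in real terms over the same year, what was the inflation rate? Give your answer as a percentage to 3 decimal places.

5.190%

From (1+r_nom) = (1+r_real)(1+π), we get 1+π = (1 + 5.4%)/(1 + 0.2%) = 1.054/1.002 ≈ 1.05190.
So π ≈ 5.1896%.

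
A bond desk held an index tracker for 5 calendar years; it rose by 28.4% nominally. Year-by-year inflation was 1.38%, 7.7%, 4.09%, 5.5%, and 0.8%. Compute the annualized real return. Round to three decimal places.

1.217%

Cumulative inflation factor: 1.0138 × 1.077 × 1.0409 × 1.055 × 1.008 ≈ 1.20862.
Nominal growth factor: 1.28400. Real growth factor = 1.28400 / 1.20862 ≈ 1.06237.
Annualized: 1.06237^(1/5) − 1 ≈ 0.01217.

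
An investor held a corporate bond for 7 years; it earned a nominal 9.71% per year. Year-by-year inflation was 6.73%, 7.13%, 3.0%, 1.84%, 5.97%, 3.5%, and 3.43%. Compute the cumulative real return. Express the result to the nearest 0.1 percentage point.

Cumulative inflation factor: 1.0673 × 1.0713 × 1.030 × 1.0184 × 1.0597 × 1.035 × 1.0343 ≈ 1.36058.
Nominal growth factor: 1.91304. Real growth factor = 1.91304 / 1.36058 ≈ 1.40605.
Total real return ≈ 40.6049%.

40.6%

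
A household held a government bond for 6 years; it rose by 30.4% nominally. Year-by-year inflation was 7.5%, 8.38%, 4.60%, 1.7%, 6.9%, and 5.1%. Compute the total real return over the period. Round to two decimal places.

-6.35%

Cumulative inflation factor: 1.075 × 1.0838 × 1.0460 × 1.017 × 1.069 × 1.051 ≈ 1.39249.
Nominal growth factor: 1.30400. Real growth factor = 1.30400 / 1.39249 ≈ 0.93646.
Total real return ≈ -6.3545%.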